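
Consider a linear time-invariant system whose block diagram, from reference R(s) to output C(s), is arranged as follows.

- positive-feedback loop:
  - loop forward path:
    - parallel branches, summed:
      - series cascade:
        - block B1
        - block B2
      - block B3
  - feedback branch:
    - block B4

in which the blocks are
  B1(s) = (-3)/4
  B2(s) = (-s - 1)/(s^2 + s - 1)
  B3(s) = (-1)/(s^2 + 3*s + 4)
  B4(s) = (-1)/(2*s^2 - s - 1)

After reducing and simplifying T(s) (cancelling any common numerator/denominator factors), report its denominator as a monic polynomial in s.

Reducing step by step:

Step 1 - multiply B1, B2 (series), giving (3*s + 3)/(4*s^2 + 4*s - 4)
Step 2 - sum the parallel branches (B1*B2), B3, giving (3*s^3 + 8*s^2 + 17*s + 16)/(4*s^4 + 16*s^3 + 24*s^2 + 4*s - 16)
Step 3 - close the feedback loop around ((B1*B2)+B3), B4, giving (6*s^5 + 13*s^4 + 23*s^3 + 7*s^2 - 33*s - 16)/(8*s^6 + 28*s^5 + 28*s^4 - 29*s^3 - 52*s^2 + 29*s + 32)
Step 3 gives the fully reduced T(s), with no common factor left to cancel. The denominator's leading coefficient is 8, so divide each of its coefficients by 8 to get the monic form.

Answer: s^6 + 7*s^5/2 + 7*s^4/2 - 29*s^3/8 - 13*s^2/2 + 29*s/8 + 4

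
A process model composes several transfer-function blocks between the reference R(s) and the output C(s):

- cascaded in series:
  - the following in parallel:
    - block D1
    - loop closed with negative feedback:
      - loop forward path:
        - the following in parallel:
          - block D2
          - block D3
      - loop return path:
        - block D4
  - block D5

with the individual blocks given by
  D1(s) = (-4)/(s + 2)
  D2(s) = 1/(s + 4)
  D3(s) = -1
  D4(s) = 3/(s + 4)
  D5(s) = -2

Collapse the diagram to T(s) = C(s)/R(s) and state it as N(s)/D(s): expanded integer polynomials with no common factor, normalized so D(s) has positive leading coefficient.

Step 1 - sum the parallel branches D2, D3: (-s - 3)/(s + 4)
Step 2 - apply the feedback formula to (D2+D3), D4: (-s^2 - 7*s - 12)/(s^2 + 5*s + 7)
Step 3 - sum the parallel branches D1, [(D2+D3)/(1+(D2+D3)*D4)]: (-s^3 - 13*s^2 - 46*s - 52)/(s^3 + 7*s^2 + 17*s + 14)
Step 4 - series reduction of (D1+[(D2+D3)/(1+(D2+D3)*D4)]), D5 - this is the overall T(s), already in the required normalized form

Therefore the answer is (2*s^3 + 26*s^2 + 92*s + 104)/(s^3 + 7*s^2 + 17*s + 14).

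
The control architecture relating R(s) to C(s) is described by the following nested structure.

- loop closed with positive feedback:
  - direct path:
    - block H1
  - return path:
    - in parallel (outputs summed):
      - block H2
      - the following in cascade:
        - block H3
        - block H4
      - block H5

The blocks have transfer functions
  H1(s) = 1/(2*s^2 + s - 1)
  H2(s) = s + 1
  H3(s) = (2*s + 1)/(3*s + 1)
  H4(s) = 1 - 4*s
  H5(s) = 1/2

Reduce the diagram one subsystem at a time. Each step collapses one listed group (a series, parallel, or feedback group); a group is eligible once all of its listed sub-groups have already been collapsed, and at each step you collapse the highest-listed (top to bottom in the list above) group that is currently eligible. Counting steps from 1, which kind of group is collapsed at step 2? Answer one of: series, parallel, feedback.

Step 1: combine H3, H4 in series
Step 2: combine H2, (H3*H4), H5 in parallel
Step 3: close the feedback loop around H1, (H2+(H3*H4)+H5)
Step 2 collapses a parallel group.

Therefore the answer is parallel.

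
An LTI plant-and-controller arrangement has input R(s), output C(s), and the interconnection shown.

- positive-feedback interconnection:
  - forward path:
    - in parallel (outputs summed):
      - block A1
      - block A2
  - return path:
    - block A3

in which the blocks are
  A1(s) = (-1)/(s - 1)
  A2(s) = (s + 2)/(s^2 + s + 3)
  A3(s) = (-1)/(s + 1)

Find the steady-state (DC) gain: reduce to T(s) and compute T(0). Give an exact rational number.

Step 1: parallel reduction of A1, A2 gives (-5)/(s^3 + 2*s - 3)
Step 2: apply the feedback formula to (A1+A2), A3 gives (-5*s - 5)/(s^4 + s^3 + 2*s^2 - s - 8)
Evaluating the step-2 result (the overall T(s)) at s = 0 gives T(0) = -5/(-8) = 5/8.

Answer: 5/8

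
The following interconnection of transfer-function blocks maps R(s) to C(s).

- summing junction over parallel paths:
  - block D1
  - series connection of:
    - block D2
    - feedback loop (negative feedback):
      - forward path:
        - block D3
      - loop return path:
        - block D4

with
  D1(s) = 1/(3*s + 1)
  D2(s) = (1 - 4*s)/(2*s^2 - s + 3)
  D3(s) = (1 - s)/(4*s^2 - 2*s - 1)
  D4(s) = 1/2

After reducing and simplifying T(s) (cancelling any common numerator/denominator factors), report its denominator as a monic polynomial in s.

[1] apply the feedback formula to D3, D4 = (2 - 2*s)/(8*s^2 - 5*s - 1)
[2] reduce the series chain D2, [D3/(1+D3*D4)] = (8*s^2 - 10*s + 2)/(16*s^4 - 18*s^3 + 27*s^2 - 14*s - 3)
[3] parallel reduction of D1, (D2*[D3/(1+D3*D4)]) = (16*s^4 + 6*s^3 + 5*s^2 - 18*s - 1)/(48*s^5 - 38*s^4 + 63*s^3 - 15*s^2 - 23*s - 3)
That last expression is T(s), already simplified. Scaling its denominator by 1/48 (the reciprocal of the leading coefficient) yields the monic denominator.

Therefore the answer is s^5 - 19*s^4/24 + 21*s^3/16 - 5*s^2/16 - 23*s/48 - 1/16.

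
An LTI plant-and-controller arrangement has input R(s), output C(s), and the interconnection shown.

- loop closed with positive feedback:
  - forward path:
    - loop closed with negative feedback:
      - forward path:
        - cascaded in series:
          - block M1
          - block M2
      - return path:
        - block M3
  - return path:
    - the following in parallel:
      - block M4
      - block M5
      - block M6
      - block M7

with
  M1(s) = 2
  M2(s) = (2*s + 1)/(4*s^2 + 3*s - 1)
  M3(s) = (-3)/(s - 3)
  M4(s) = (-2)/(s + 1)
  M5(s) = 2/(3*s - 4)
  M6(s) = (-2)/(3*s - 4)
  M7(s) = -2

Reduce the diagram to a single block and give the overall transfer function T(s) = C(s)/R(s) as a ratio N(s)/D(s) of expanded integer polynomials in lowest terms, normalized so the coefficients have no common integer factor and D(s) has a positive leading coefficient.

First reduce the diagram to T(s).

(1) cascade M1, M2 = (4*s + 2)/(4*s^2 + 3*s - 1)
(2) reduce the feedback loop with forward (M1*M2) and return M3 = (4*s^2 - 10*s - 6)/(4*s^3 - 9*s^2 - 22*s - 3)
(3) reduce the parallel group M4, M5, M6, M7 = (-2*s - 4)/(s + 1)
(4) collapse the loop ([(M1*M2)/(1+(M1*M2)*M3)] forward, (M4+M5+M6+M7) return); the result is T(s) itself (integer coefficients, no common factor, positive leading denominator coefficient)

Answer: (4*s^3 - 6*s^2 - 16*s - 6)/(4*s^4 + 3*s^3 - 35*s^2 - 77*s - 27)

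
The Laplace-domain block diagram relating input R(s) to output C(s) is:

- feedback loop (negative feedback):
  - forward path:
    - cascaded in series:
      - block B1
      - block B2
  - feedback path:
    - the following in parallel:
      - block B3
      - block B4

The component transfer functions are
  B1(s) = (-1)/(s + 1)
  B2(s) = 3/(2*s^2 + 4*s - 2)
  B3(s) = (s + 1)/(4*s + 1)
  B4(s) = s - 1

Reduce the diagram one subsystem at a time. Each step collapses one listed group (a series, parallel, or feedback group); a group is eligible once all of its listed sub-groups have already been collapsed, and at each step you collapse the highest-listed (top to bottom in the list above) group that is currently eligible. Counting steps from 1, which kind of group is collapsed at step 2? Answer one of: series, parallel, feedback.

Answer: parallel

Working:
[1] reduce the series chain B1, B2
[2] combine B3, B4 in parallel
[3] close the feedback loop around (B1*B2), (B3+B4)
The group at step 2 is a parallel group.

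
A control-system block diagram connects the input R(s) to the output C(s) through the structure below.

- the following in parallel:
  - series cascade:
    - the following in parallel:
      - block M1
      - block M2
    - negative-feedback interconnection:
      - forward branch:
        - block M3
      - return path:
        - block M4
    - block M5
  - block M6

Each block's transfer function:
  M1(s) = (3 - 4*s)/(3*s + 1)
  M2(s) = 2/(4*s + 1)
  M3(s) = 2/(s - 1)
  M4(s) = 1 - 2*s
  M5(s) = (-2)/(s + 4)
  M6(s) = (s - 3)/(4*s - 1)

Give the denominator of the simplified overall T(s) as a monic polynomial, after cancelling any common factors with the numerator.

1. add M1, M2 (parallel): (-16*s^2 + 14*s + 5)/(12*s^2 + 7*s + 1)
2. close the feedback loop around M3, M4: (-2)/(3*s - 1)
3. cascade (M1+M2), [M3/(1+M3*M4)], M5: (-64*s^2 + 56*s + 20)/(36*s^4 + 153*s^3 + 32*s^2 - 17*s - 4)
4. sum the parallel branches ((M1+M2)*[M3/(1+M3*M4)]*M5), M6: (36*s^5 + 45*s^4 - 683*s^3 + 175*s^2 + 71*s - 8)/(144*s^5 + 576*s^4 - 25*s^3 - 100*s^2 + s + 4)
No further cancellation is possible in the step-4 result, so that is T(s). Its denominator becomes monic after dividing by the leading coefficient 144.

Therefore the answer is s^5 + 4*s^4 - 25*s^3/144 - 25*s^2/36 + s/144 + 1/36.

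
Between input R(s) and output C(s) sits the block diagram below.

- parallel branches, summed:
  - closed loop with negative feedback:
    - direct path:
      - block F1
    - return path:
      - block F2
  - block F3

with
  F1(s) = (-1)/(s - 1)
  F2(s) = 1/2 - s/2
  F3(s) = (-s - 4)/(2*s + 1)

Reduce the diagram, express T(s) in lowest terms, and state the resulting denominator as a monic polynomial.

[1] collapse the loop (F1 forward, F2 return) gives (-2)/(3*s - 3)
[2] sum the parallel branches [F1/(1+F1*F2)], F3 gives (-3*s^2 - 13*s + 10)/(6*s^2 - 3*s - 3)
The result of step 2 is T(s) in lowest terms. Its denominator has leading coefficient 6; dividing the denominator through by 6 makes it monic.

Hence the answer: s^2 - s/2 - 1/2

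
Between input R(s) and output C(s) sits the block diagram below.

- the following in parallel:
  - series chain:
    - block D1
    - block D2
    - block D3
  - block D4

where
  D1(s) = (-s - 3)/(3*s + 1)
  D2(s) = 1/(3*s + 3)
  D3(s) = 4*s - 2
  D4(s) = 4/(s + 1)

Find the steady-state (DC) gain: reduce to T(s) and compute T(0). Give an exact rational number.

Step 1 - combine D1, D2, D3 in series, giving (-4*s^2 - 10*s + 6)/(9*s^2 + 12*s + 3)
Step 2 - sum the parallel branches (D1*D2*D3), D4, giving (-4*s^2 + 26*s + 18)/(9*s^2 + 12*s + 3)
That last expression is T(s); at s = 0 only the constant terms survive, so T(0) = 18/3 = 6.

Therefore the answer is 6.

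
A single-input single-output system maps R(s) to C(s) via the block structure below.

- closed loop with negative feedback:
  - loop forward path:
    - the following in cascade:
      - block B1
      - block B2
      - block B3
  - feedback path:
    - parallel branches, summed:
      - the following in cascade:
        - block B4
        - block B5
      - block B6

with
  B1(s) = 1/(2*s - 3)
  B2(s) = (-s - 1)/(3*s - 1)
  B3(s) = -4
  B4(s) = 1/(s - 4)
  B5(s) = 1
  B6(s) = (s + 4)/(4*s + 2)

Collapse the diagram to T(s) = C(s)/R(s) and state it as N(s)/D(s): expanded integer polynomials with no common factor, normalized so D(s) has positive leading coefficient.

Reducing step by step:

(1) combine B1, B2, B3 in series, giving (4*s + 4)/(6*s^2 - 11*s + 3)
(2) cascade B4, B5, giving 1/(s - 4)
(3) parallel reduction of (B4*B5), B6, giving (s^2 + 4*s - 14)/(4*s^2 - 14*s - 8)
(4) apply the feedback formula to (B1*B2*B3), ((B4*B5)+B6); the result is T(s) itself (integer coefficients, no common factor, positive leading denominator coefficient)

Answer: (8*s^3 - 20*s^2 - 44*s - 16)/(12*s^4 - 62*s^3 + 69*s^2 + 3*s - 40)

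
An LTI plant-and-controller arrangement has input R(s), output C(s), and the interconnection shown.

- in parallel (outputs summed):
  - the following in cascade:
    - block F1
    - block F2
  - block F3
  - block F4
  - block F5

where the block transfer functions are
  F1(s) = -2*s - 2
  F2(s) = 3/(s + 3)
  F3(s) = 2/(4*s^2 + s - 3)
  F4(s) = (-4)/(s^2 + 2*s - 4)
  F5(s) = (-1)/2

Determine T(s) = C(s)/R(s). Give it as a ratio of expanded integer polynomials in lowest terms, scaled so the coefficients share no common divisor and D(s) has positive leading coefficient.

The answer is (-52*s^5 - 177*s^4 + 58*s^3 + 301*s^2 + 2*s - 156)/(8*s^5 + 42*s^4 + 20*s^3 - 122*s^2 - 36*s + 72).

Reasoning:
1. combine F1, F2 in series, giving (-6*s - 6)/(s + 3)
2. combine (F1*F2), F3, F4, F5 in parallel; the result is T(s) itself (integer coefficients, no common factor, positive leading denominator coefficient)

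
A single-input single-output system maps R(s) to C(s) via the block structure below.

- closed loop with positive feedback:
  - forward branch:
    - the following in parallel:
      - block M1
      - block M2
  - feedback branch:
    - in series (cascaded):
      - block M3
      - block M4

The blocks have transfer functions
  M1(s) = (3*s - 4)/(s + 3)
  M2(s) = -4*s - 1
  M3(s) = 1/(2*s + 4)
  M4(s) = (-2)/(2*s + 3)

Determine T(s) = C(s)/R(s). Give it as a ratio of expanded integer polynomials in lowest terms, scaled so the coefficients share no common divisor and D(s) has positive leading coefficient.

Reducing step by step:

[1] parallel reduction of M1, M2, giving (-4*s^2 - 10*s - 7)/(s + 3)
[2] series reduction of M3, M4, giving (-1)/(2*s^2 + 7*s + 6)
[3] apply the feedback formula to (M1+M2), (M3*M4); the result is T(s) itself (integer coefficients, no common factor, positive leading denominator coefficient)

Answer: (-8*s^4 - 48*s^3 - 108*s^2 - 109*s - 42)/(2*s^3 + 9*s^2 + 17*s + 11)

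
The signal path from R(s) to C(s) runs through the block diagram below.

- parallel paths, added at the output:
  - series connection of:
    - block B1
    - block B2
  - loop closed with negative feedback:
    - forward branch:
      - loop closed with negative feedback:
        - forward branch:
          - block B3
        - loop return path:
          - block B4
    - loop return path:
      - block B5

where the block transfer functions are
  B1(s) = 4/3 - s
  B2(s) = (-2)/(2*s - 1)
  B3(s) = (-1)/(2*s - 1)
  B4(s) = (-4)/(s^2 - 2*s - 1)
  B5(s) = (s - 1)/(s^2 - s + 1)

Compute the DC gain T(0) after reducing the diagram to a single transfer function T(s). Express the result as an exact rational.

Answer: 35/12

Working:
[1] multiply B1, B2 (series) gives (6*s - 8)/(6*s - 3)
[2] apply the feedback formula to B3, B4 gives (-s^2 + 2*s + 1)/(2*s^3 - 5*s^2 + 5)
[3] reduce the feedback loop with forward [B3/(1+B3*B4)] and return B5 gives (-s^4 + 3*s^3 - 2*s^2 + s + 1)/(2*s^5 - 7*s^4 + 6*s^3 + 3*s^2 - 6*s + 4)
[4] parallel reduction of (B1*B2), [[B3/(1+B3*B4)]/(1+[B3/(1+B3*B4)]*B5)] gives (12*s^6 - 64*s^5 + 113*s^4 - 51*s^3 - 48*s^2 + 75*s - 35)/(12*s^6 - 48*s^5 + 57*s^4 - 45*s^2 + 42*s - 12)
Step 4 gives the overall T(s). Then T(0) = -35/(-12) = 35/12.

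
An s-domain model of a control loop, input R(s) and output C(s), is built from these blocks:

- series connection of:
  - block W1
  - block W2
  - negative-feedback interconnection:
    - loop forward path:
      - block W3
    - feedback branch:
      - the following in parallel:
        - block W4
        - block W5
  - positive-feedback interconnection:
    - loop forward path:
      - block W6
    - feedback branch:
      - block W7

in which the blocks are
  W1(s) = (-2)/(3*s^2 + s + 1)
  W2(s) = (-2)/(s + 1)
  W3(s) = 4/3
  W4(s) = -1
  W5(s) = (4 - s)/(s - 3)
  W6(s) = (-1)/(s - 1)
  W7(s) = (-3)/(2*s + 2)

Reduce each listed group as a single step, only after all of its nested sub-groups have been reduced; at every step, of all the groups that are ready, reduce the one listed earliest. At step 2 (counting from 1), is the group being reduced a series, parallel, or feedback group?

Reducing step by step:

[1] add W4, W5 (parallel)
[2] feedback reduction of W3, (W4+W5)
[3] collapse the loop (W6 forward, W7 return)
[4] series reduction of W1, W2, [W3/(1+W3*(W4+W5))], [W6/(1-W6*W7)]
The group at step 2 is a feedback group.

Answer: feedback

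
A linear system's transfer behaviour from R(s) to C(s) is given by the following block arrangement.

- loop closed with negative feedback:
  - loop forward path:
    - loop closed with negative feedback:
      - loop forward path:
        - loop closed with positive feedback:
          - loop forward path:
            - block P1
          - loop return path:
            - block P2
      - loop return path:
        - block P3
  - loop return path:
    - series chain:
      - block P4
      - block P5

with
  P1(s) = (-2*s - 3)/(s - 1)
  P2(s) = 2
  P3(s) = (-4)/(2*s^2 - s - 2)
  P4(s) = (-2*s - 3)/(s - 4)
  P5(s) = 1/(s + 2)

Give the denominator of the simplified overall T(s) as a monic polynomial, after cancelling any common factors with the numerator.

First reduce the diagram to T(s).

Step 1. apply the feedback formula to P1, P2: (-2*s - 3)/(5*s + 5)
Step 2. feedback reduction of [P1/(1-P1*P2)], P3: (-4*s^3 - 4*s^2 + 7*s + 6)/(10*s^3 + 5*s^2 - 7*s + 2)
Step 3. combine P4, P5 in series: (-2*s - 3)/(s^2 - 2*s - 8)
Step 4. reduce the feedback loop with forward [[P1/(1-P1*P2)]/(1+[P1/(1-P1*P2)]*P3)] and return (P4*P5): (-4*s^5 + 4*s^4 + 47*s^3 + 24*s^2 - 68*s - 48)/(10*s^5 - 7*s^4 - 77*s^3 - 26*s^2 + 19*s - 34)
No further cancellation is possible in the step-4 result, so that is T(s). Its denominator becomes monic after dividing by the leading coefficient 10.

Answer: s^5 - 7*s^4/10 - 77*s^3/10 - 13*s^2/5 + 19*s/10 - 17/5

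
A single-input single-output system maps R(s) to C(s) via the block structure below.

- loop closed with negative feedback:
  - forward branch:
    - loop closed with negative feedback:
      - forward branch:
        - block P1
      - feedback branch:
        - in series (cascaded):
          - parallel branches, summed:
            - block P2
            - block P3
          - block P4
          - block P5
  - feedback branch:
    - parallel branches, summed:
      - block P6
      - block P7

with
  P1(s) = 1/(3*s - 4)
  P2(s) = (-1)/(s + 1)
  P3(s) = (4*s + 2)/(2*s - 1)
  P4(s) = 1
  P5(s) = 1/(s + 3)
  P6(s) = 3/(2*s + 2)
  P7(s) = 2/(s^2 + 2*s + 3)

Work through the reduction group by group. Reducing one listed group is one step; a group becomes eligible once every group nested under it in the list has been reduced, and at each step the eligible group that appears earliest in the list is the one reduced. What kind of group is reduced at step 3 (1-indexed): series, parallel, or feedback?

(1) parallel reduction of P2, P3
(2) multiply (P2+P3), P4, P5 (series)
(3) feedback reduction of P1, ((P2+P3)*P4*P5)
(4) add P6, P7 (parallel)
(5) close the feedback loop around [P1/(1+P1*((P2+P3)*P4*P5))], (P6+P7)
At step 3 the group reduced is feedback.

Therefore the answer is feedback.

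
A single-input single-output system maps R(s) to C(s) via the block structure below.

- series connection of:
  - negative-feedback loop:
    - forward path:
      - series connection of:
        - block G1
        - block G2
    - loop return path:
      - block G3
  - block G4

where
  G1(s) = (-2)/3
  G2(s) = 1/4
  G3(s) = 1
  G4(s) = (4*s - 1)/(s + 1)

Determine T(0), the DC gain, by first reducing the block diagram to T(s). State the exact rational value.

[1] multiply G1, G2 (series), giving (-1)/6
[2] close the feedback loop around (G1*G2), G3, giving (-1)/5
[3] reduce the series chain [(G1*G2)/(1+(G1*G2)*G3)], G4, giving (1 - 4*s)/(5*s + 5)
DC gain: substitute s = 0 into T(s) from step 3: T(0) = 1/5.

Answer: 1/5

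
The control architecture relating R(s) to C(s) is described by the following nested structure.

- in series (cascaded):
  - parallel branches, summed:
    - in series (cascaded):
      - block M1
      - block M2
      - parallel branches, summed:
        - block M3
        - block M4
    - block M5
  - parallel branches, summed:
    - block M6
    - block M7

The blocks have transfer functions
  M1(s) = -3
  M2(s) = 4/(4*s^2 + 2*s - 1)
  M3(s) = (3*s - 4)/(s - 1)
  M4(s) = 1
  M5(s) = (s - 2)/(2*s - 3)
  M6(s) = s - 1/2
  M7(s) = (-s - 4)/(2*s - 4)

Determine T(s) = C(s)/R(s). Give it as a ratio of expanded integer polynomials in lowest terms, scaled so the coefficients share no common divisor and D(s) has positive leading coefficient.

Reducing step by step:

1. combine M3, M4 in parallel = (4*s - 5)/(s - 1)
2. reduce the series chain M1, M2, (M3+M4) = (60 - 48*s)/(4*s^3 - 2*s^2 - 3*s + 1)
3. add (M1*M2*(M3+M4)), M5 (parallel) = (4*s^4 - 10*s^3 - 95*s^2 + 271*s - 182)/(8*s^4 - 16*s^3 + 11*s - 3)
4. combine M6, M7 in parallel = (s^2 - 3*s - 1)/(s - 2)
5. series reduction of ((M1*M2*(M3+M4))+M5), (M6+M7), giving the overall T(s)

Answer: (4*s^6 - 22*s^5 - 69*s^4 + 566*s^3 - 900*s^2 + 275*s + 182)/(8*s^5 - 32*s^4 + 32*s^3 + 11*s^2 - 25*s + 6)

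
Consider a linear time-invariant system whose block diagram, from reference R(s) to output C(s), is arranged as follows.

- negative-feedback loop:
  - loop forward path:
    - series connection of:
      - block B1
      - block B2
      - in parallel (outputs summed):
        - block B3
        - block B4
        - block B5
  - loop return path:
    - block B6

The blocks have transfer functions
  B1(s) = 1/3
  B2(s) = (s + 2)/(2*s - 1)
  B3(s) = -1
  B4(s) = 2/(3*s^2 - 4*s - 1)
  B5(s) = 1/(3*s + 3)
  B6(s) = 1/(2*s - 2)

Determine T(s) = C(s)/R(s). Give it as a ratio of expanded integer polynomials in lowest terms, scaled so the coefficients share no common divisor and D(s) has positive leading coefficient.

Step 1: reduce the parallel group B3, B4, B5 gives (-9*s^3 + 6*s^2 + 17*s + 8)/(9*s^3 - 3*s^2 - 15*s - 3)
Step 2: reduce the series chain B1, B2, (B3+B4+B5) gives (-9*s^4 - 12*s^3 + 29*s^2 + 42*s + 16)/(54*s^4 - 45*s^3 - 81*s^2 + 27*s + 9)
Step 3: apply the feedback formula to (B1*B2*(B3+B4+B5)), B6 - this is the overall T(s), already in the required normalized form

Therefore the answer is (-18*s^5 - 6*s^4 + 82*s^3 + 26*s^2 - 52*s - 32)/(108*s^5 - 207*s^4 - 84*s^3 + 245*s^2 + 6*s - 2).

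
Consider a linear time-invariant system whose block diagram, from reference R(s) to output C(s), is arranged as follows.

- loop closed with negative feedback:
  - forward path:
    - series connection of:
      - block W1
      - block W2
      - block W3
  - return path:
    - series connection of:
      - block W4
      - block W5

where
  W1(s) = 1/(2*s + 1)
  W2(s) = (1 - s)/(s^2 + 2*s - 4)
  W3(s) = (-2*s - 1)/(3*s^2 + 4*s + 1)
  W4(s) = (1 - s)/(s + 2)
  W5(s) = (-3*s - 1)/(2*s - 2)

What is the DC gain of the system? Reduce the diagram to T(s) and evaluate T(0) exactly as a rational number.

First reduce the diagram to T(s).

1. combine W1, W2, W3 in series: (s - 1)/(3*s^4 + 10*s^3 - 3*s^2 - 14*s - 4)
2. series reduction of W4, W5: (3*s + 1)/(2*s + 4)
3. close the feedback loop around (W1*W2*W3), (W4*W5): (2*s^2 + 2*s - 4)/(6*s^5 + 32*s^4 + 34*s^3 - 37*s^2 - 66*s - 17)
The step-3 result is T(s). Setting s = 0: T(0) = -4/(-17) = 4/17.

Answer: 4/17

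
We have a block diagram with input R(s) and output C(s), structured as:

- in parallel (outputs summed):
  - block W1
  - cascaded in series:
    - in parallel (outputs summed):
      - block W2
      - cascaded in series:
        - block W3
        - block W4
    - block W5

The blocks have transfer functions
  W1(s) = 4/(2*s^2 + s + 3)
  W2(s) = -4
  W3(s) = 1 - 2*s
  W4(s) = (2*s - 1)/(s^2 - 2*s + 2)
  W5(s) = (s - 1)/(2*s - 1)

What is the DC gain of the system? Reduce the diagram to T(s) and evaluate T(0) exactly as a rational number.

Reducing step by step:

Step 1 - reduce the series chain W3, W4: (-4*s^2 + 4*s - 1)/(s^2 - 2*s + 2)
Step 2 - sum the parallel branches W2, (W3*W4): (-8*s^2 + 12*s - 9)/(s^2 - 2*s + 2)
Step 3 - reduce the series chain (W2+(W3*W4)), W5: (-8*s^3 + 20*s^2 - 21*s + 9)/(2*s^3 - 5*s^2 + 6*s - 2)
Step 4 - combine W1, ((W2+(W3*W4))*W5) in parallel: (-16*s^5 + 32*s^4 - 38*s^3 + 37*s^2 - 30*s + 19)/(4*s^5 - 8*s^4 + 13*s^3 - 13*s^2 + 16*s - 6)
The step-4 result is T(s). Setting s = 0: T(0) = 19/(-6) = -19/6.

Answer: -19/6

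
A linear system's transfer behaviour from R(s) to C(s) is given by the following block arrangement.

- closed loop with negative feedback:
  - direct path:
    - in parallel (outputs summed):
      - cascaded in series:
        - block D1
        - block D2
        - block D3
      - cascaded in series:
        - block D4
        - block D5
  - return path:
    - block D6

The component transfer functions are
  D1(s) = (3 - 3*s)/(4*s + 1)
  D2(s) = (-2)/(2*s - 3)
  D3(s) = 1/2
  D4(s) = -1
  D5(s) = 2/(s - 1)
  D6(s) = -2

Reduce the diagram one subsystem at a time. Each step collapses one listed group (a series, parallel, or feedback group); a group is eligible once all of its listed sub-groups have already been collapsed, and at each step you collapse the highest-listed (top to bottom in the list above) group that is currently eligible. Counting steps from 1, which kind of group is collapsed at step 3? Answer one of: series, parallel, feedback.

Step 1 - reduce the series chain D1, D2, D3
Step 2 - cascade D4, D5
Step 3 - sum the parallel branches (D1*D2*D3), (D4*D5)
Step 4 - close the feedback loop around ((D1*D2*D3)+(D4*D5)), D6
Step 3: parallel.

Answer: parallel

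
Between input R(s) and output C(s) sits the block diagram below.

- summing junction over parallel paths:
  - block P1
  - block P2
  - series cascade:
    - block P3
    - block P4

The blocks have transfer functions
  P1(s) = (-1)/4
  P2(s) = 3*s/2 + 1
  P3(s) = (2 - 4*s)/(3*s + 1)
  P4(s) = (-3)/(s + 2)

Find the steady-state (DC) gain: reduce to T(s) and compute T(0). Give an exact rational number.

(1) multiply P3, P4 (series) = (12*s - 6)/(3*s^2 + 7*s + 2)
(2) sum the parallel branches P1, P2, (P3*P4) = (18*s^3 + 51*s^2 + 81*s - 18)/(12*s^2 + 28*s + 8)
That last expression is T(s); at s = 0 only the constant terms survive, so T(0) = -18/8 = -9/4.

Answer: -9/4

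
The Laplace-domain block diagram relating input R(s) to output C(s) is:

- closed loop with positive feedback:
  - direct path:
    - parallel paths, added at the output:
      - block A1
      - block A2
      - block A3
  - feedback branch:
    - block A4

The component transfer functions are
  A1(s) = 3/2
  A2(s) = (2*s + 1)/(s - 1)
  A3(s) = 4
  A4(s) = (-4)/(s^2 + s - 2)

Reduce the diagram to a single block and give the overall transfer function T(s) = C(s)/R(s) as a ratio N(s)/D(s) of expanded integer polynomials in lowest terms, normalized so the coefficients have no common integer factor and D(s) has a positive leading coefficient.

Answer: (15*s^3 + 6*s^2 - 39*s + 18)/(2*s^3 + 54*s - 32)

Working:
(1) parallel reduction of A1, A2, A3 = (15*s - 9)/(2*s - 2)
(2) reduce the feedback loop with forward (A1+A2+A3) and return A4, giving the overall T(s)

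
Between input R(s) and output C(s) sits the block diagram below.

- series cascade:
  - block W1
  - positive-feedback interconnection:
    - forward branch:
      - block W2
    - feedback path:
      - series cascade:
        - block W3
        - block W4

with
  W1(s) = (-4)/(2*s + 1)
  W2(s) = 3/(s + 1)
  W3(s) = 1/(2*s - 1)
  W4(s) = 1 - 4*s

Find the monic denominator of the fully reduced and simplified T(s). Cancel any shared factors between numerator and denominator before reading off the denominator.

Step 1 - cascade W3, W4 gives (1 - 4*s)/(2*s - 1)
Step 2 - collapse the loop (W2 forward, (W3*W4) return) gives (6*s - 3)/(2*s^2 + 13*s - 4)
Step 3 - reduce the series chain W1, [W2/(1-W2*(W3*W4))] gives (12 - 24*s)/(4*s^3 + 28*s^2 + 5*s - 4)
Step 3 gives the fully reduced T(s), with no common factor left to cancel. The denominator's leading coefficient is 4, so divide each of its coefficients by 4 to get the monic form.

Therefore the answer is s^3 + 7*s^2 + 5*s/4 - 1.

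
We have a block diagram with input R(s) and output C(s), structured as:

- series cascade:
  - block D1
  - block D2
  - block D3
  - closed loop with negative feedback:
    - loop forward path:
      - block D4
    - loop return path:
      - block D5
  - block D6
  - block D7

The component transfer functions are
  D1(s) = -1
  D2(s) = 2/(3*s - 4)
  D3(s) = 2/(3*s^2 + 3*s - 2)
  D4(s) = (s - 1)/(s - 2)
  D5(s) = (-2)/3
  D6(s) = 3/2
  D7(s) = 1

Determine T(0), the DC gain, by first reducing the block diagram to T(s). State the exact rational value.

Step 1 - collapse the loop (D4 forward, D5 return) -> (3*s - 3)/(s - 4)
Step 2 - reduce the series chain D1, D2, D3, [D4/(1+D4*D5)], D6, D7 -> (18 - 18*s)/(9*s^4 - 39*s^3 - 6*s^2 + 80*s - 32)
Step 2 gives the overall T(s). Then T(0) = 18/(-32) = -9/16.

Final answer: -9/16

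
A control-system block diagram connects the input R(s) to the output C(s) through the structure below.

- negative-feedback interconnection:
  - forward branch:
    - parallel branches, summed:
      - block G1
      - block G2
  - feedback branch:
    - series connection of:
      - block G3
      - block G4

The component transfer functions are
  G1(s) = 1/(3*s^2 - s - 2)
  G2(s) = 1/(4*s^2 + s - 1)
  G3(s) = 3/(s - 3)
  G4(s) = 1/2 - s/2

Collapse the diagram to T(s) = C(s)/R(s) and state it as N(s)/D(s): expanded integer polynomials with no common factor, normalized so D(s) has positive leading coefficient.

Step 1: parallel reduction of G1, G2 = (7*s^2 - 3)/(12*s^4 - s^3 - 12*s^2 - s + 2)
Step 2: reduce the series chain G3, G4 = (3 - 3*s)/(2*s - 6)
Step 3: apply the feedback formula to (G1+G2), (G3*G4), which is the overall transfer function T(s) = C(s)/R(s) in lowest terms

Answer: (14*s^3 - 42*s^2 - 6*s + 18)/(24*s^5 - 74*s^4 - 39*s^3 + 91*s^2 + 19*s - 21)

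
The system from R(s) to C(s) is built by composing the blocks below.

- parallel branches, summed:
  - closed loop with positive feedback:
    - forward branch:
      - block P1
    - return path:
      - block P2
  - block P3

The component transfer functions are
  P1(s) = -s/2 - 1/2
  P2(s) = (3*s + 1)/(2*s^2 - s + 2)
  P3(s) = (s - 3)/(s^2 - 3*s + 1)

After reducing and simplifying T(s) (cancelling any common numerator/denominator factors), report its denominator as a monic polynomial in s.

Step 1 - feedback reduction of P1, P2 = (-2*s^3 - s^2 - s - 2)/(7*s^2 + 2*s + 5)
Step 2 - parallel reduction of [P1/(1-P1*P2)], P3 = (-2*s^5 + 5*s^4 + 7*s^3 - 19*s^2 + 4*s - 17)/(7*s^4 - 19*s^3 + 6*s^2 - 13*s + 5)
Step 2 gives the fully reduced T(s), with no common factor left to cancel. The denominator's leading coefficient is 7, so divide each of its coefficients by 7 to get the monic form.

Final answer: s^4 - 19*s^3/7 + 6*s^2/7 - 13*s/7 + 5/7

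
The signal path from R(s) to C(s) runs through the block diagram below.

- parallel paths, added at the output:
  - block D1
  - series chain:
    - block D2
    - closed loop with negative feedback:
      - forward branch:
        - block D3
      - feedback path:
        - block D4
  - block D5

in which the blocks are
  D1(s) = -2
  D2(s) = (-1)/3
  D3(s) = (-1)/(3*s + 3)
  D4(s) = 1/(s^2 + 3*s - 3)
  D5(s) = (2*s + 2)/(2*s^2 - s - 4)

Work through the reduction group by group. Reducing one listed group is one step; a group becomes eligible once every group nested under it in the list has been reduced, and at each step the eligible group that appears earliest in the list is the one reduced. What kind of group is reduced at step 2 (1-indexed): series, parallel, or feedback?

1. close the feedback loop around D3, D4
2. series reduction of D2, [D3/(1+D3*D4)]
3. reduce the parallel group D1, (D2*[D3/(1+D3*D4)]), D5
The group at step 2 is a series group.

Therefore the answer is series.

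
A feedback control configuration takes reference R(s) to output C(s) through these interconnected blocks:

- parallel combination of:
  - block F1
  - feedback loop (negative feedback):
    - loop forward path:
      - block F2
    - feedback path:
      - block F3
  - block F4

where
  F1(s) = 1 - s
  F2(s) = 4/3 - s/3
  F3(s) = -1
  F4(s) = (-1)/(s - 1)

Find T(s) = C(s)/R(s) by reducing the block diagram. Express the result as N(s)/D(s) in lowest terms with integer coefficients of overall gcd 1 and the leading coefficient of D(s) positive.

First reduce the diagram to T(s).

Step 1. reduce the feedback loop with forward F2 and return F3 = (4 - s)/(s - 1)
Step 2. parallel reduction of F1, [F2/(1+F2*F3)], F4: this yields T(s), and no further normalization is needed

Answer: (-s^2 + s + 2)/(s - 1)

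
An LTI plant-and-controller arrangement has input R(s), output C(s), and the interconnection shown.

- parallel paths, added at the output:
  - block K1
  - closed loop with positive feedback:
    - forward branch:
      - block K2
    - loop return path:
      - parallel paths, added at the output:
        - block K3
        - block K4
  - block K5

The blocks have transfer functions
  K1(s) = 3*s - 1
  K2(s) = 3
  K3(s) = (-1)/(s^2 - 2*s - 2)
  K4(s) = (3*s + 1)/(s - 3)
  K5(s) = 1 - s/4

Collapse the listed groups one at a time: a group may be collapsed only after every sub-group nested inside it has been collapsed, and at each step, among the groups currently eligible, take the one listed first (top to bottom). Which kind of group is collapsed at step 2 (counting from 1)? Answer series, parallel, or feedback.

Reducing step by step:

1. combine K3, K4 in parallel
2. feedback reduction of K2, (K3+K4)
3. sum the parallel branches K1, [K2/(1-K2*(K3+K4))], K5
The group at step 2 is a feedback group.

Answer: feedback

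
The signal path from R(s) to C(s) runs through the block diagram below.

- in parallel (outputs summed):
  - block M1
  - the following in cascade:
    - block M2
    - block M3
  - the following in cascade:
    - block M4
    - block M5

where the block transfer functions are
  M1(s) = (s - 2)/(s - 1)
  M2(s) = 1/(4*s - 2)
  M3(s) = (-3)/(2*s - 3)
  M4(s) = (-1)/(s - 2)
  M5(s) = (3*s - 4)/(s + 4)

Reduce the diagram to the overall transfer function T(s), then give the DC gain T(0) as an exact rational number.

Step 1. combine M2, M3 in series; result (-3)/(8*s^2 - 16*s + 6)
Step 2. combine M4, M5 in series; result (4 - 3*s)/(s^2 + 2*s - 8)
Step 3. add M1, (M2*M3), (M4*M5) (parallel); result (8*s^5 - 40*s^4 + 11*s^3 + 155*s^2 - 192*s + 48)/(8*s^5 - 8*s^4 - 90*s^3 + 230*s^2 - 188*s + 48)
DC gain: substitute s = 0 into T(s) from step 3: T(0) = 48/48 = 1.

Answer: 1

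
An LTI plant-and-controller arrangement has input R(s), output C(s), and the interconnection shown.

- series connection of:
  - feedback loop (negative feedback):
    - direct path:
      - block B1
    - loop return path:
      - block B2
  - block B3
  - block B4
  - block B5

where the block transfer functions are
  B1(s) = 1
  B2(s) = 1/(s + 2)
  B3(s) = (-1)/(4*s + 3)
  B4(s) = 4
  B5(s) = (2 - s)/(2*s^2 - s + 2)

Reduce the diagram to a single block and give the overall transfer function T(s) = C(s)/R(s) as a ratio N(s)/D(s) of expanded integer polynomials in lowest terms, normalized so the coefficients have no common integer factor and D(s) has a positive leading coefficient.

(1) collapse the loop (B1 forward, B2 return), giving (s + 2)/(s + 3)
(2) multiply [B1/(1+B1*B2)], B3, B4, B5 (series): this yields T(s), and no further normalization is needed

Final answer: (4*s^2 - 16)/(8*s^4 + 26*s^3 + 11*s^2 + 21*s + 18)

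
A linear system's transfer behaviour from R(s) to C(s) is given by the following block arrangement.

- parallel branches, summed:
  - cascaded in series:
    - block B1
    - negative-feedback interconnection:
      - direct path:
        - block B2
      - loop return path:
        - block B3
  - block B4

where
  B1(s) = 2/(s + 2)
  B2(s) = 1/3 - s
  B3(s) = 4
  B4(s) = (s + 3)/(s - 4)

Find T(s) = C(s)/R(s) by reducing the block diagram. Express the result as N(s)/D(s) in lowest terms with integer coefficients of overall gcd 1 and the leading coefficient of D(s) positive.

Step 1 - close the feedback loop around B2, B3 = (3*s - 1)/(12*s - 7)
Step 2 - cascade B1, [B2/(1+B2*B3)] = (6*s - 2)/(12*s^2 + 17*s - 14)
Step 3 - parallel reduction of (B1*[B2/(1+B2*B3)]), B4, giving the overall T(s)

Final answer: (12*s^3 + 59*s^2 + 11*s - 34)/(12*s^3 - 31*s^2 - 82*s + 56)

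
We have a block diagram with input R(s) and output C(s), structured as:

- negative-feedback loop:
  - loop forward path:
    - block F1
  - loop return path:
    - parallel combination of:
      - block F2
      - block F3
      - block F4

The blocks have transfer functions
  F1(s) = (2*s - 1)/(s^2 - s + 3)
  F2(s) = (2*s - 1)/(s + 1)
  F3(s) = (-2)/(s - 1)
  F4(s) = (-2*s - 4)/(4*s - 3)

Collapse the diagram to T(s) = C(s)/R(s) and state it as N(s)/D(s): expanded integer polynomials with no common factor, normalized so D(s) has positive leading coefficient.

Reducing step by step:

(1) sum the parallel branches F2, F3, F4 = (6*s^3 - 30*s^2 + 13*s + 7)/(4*s^3 - 3*s^2 - 4*s + 3)
(2) reduce the feedback loop with forward F1 and return (F2+F3+F4), which is the overall transfer function T(s) = C(s)/R(s) in lowest terms

Answer: (8*s^4 - 10*s^3 - 5*s^2 + 10*s - 3)/(4*s^5 + 5*s^4 - 55*s^3 + 54*s^2 - 14*s + 2)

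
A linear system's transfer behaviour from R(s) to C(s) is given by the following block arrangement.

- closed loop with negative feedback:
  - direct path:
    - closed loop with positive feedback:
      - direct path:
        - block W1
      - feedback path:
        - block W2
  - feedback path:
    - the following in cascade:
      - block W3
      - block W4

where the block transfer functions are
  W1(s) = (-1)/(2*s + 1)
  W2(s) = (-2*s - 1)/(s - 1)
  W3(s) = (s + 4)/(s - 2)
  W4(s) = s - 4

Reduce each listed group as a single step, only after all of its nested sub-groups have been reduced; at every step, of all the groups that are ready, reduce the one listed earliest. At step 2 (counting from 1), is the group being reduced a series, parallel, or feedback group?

Step 1. feedback reduction of W1, W2
Step 2. series reduction of W3, W4
Step 3. collapse the loop ([W1/(1-W1*W2)] forward, (W3*W4) return)
So the answer for step 2 is series.

Hence the answer: series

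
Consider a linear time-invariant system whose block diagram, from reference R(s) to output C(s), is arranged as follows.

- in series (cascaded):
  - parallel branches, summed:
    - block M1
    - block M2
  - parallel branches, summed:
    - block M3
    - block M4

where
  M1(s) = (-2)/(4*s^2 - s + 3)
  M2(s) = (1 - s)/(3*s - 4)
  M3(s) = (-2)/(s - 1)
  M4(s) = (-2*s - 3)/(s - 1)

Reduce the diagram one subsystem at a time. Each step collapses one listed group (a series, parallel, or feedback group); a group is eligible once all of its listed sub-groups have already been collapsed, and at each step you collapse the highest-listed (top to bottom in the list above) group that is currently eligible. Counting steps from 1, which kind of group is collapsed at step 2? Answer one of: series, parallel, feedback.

(1) reduce the parallel group M1, M2
(2) combine M3, M4 in parallel
(3) series reduction of (M1+M2), (M3+M4)
So the answer for step 2 is parallel.

Therefore the answer is parallel.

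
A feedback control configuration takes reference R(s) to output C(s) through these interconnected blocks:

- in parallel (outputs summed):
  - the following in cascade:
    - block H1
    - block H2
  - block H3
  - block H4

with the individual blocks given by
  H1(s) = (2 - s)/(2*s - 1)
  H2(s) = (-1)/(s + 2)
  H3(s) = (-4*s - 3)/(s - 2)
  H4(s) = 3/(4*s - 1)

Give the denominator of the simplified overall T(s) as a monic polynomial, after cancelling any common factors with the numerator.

The answer is s^4 - 3*s^3/4 - 31*s^2/8 + 3*s - 1/2.

Reasoning:
Step 1: combine H1, H2 in series -> (s - 2)/(2*s^2 + 3*s - 2)
Step 2: sum the parallel branches (H1*H2), H3, H4 -> (-32*s^4 - 54*s^3 - 6*s^2 + 21*s + 2)/(8*s^4 - 6*s^3 - 31*s^2 + 24*s - 4)
That last expression is T(s), already simplified. Scaling its denominator by 1/8 (the reciprocal of the leading coefficient) yields the monic denominator.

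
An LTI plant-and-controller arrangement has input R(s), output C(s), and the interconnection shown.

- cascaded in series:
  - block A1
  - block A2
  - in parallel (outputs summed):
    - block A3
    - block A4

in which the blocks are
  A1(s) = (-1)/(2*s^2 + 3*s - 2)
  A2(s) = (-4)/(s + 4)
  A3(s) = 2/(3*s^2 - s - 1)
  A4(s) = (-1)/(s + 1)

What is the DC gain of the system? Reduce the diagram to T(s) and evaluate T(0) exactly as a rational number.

(1) reduce the parallel group A3, A4: (-3*s^2 + 3*s + 3)/(3*s^3 + 2*s^2 - 2*s - 1)
(2) multiply A1, A2, (A3+A4) (series): (-12*s^2 + 12*s + 12)/(6*s^6 + 37*s^5 + 48*s^4 - 28*s^3 - 47*s^2 + 6*s + 8)
Evaluating the step-2 result (the overall T(s)) at s = 0 gives T(0) = 12/8 = 3/2.

Final answer: 3/2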